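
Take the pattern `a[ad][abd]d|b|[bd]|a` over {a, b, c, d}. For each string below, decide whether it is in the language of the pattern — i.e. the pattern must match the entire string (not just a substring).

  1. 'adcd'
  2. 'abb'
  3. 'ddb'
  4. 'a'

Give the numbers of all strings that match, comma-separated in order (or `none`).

1. 'adcd' → no match
2. 'abb' → no match
3. 'ddb' → no match
4. 'a' → match

4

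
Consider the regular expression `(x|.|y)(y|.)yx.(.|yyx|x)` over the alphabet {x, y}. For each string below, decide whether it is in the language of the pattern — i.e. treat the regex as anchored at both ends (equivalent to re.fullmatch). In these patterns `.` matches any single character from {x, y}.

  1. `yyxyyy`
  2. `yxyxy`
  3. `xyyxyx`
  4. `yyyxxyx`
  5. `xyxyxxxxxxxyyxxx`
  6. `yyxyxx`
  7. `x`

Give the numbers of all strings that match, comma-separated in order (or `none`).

3

1. `yyxyyy` → no match
2. `yxyxy` → no match
3. `xyyxyx` → match
4. `yyyxxyx` → no match
5 → no match
6. `yyxyxx` → no match
7. `x` → no match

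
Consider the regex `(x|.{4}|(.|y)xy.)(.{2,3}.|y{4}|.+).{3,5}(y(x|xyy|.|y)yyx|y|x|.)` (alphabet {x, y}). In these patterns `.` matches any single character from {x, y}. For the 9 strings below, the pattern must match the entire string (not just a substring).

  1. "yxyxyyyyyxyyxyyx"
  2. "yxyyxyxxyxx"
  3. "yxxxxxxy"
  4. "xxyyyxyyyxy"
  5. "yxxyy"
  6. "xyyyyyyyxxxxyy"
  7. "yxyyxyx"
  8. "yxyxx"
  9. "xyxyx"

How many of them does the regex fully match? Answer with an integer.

4

1 → match
2. "yxyyxyxxyxx" → match
3. "yxxxxxxy" → no match
4. "xxyyyxyyyxy" → match
5. "yxxyy" → no match
6 → match
7. "yxyyxyx" → no match
8. "yxyxx" → no match
9. "xyxyx" → no match
Total matched: 4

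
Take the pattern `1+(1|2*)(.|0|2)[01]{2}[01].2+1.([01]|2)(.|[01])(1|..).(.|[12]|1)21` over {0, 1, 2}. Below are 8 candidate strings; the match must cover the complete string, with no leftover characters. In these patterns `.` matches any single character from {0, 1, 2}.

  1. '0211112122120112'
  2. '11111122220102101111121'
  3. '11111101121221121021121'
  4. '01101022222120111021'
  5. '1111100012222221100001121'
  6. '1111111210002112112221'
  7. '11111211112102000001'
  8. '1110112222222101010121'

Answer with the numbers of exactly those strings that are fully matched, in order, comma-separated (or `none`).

1 → no match — must start with '1'
2 → no match
3 → no match
4 → no match — must start with '1'
5 → match
6 → match
7 → no match — must end with '21'
8 → match

5, 6, 8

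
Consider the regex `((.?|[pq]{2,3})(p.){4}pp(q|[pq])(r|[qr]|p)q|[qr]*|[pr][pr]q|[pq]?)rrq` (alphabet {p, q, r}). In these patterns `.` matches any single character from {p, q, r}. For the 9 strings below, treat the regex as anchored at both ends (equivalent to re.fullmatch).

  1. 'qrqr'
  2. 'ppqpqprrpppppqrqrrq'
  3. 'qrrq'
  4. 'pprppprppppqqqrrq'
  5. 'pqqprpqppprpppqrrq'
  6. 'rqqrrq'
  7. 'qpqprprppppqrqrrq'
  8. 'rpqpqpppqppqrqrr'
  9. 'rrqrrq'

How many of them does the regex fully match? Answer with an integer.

1 → no match — must end with 'rrq'
2 → no match
3 → match
4 → match
5 → no match
6 → match
7 → match
8 → no match — must end with 'rrq'
9 → match
Total matched: 5

5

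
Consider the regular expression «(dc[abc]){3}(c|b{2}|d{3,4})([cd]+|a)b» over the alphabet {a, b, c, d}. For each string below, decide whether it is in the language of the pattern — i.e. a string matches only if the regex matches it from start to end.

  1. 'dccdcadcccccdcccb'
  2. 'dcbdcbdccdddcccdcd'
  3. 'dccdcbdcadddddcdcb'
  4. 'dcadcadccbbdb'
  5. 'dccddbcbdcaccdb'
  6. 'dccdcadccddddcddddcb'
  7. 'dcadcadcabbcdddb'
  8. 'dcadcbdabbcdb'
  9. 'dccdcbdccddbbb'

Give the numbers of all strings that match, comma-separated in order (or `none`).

1 → match
2 → no match — must end with 'b'
3 → match
4 → match
5 → no match
6 → match
7 → match
8 → no match
9 → no match

1, 3, 4, 6, 7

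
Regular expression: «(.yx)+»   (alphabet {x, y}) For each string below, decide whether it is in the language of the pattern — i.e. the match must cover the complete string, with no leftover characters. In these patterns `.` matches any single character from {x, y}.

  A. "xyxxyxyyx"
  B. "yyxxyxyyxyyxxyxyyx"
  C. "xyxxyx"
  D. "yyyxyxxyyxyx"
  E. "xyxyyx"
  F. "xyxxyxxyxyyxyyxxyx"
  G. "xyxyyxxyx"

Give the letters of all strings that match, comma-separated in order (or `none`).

A, B, C, E, F, G

A → match
B → match
C → match
D → no match
E → match
F → match
G → match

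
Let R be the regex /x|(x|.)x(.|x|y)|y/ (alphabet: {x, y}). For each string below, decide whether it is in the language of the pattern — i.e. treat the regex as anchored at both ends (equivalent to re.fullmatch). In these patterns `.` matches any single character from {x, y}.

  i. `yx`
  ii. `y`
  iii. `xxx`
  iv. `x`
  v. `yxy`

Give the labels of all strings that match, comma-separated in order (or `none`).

ii, iii, iv, v

i → no match
ii → match
iii → match
iv → match
v → match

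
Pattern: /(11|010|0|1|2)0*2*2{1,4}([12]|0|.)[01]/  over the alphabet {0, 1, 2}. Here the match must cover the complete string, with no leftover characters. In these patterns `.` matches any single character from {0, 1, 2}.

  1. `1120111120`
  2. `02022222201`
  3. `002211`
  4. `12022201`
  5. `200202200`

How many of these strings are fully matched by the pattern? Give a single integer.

1 → no match
2 → no match
3 → match
4 → no match
5 → no match
Total matched: 1

1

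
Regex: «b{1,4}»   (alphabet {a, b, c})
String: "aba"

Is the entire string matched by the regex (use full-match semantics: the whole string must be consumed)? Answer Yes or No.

No

Every match must start with "b", but "aba" does not.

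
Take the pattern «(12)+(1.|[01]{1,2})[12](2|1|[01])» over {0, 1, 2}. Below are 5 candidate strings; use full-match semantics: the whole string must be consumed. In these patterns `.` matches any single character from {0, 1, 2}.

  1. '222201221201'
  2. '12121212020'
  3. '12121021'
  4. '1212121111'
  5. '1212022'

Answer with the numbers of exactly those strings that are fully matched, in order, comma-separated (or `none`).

2, 3, 4, 5

1 → no match — must start with '12'
2 → match
3 → match
4 → match
5 → match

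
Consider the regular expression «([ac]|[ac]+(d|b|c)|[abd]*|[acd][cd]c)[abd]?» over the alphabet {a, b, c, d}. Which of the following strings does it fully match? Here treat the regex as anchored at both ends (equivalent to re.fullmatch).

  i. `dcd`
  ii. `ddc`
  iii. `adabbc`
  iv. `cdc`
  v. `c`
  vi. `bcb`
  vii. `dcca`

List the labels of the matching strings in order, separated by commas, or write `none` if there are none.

i. `dcd` → no match
ii. `ddc` → match
iii. `adabbc` → no match
iv. `cdc` → match
v. `c` → match
vi. `bcb` → no match
vii. `dcca` → match

ii, iv, v, vii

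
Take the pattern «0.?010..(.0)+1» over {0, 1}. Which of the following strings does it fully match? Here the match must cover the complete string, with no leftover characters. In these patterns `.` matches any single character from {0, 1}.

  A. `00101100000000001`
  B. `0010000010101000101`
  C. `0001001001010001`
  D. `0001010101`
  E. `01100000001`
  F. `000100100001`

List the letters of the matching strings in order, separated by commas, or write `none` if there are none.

A, B, C, D, F

A → match
B → match
C → match
D. `0001010101` → match
E. `01100000001` → no match
F. `000100100001` → match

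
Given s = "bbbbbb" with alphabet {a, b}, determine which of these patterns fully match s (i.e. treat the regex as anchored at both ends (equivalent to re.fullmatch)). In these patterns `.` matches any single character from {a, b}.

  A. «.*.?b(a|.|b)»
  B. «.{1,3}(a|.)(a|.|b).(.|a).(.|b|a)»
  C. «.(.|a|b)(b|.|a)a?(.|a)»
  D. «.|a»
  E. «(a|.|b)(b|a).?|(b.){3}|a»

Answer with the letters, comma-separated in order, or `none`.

A → match
B → no match
C → no match
D → no match
E → match

A, E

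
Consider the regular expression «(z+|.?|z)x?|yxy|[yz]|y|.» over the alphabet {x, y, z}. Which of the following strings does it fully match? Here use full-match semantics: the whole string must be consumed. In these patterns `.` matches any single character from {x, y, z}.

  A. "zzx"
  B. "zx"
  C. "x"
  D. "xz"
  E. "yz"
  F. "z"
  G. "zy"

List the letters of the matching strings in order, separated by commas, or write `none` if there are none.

A, B, C, F

A → match
B → match
C → match
D → no match
E → no match
F → match
G → no match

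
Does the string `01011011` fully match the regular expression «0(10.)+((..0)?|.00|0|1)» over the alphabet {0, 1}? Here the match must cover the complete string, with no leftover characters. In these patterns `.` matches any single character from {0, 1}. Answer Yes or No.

Yes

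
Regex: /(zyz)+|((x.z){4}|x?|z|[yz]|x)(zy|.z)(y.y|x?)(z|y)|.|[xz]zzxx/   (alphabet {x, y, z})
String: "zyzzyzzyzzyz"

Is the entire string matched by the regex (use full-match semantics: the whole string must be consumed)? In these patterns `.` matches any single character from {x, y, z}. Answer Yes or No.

Yes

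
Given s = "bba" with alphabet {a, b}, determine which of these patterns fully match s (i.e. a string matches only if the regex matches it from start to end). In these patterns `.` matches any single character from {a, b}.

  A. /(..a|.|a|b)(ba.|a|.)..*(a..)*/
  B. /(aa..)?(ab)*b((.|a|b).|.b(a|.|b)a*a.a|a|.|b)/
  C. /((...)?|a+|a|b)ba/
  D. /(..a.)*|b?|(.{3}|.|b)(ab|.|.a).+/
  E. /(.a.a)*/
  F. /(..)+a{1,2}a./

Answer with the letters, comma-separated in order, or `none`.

A → match
B → match
C → match
D → match
E → no match
F → no match

A, B, C, D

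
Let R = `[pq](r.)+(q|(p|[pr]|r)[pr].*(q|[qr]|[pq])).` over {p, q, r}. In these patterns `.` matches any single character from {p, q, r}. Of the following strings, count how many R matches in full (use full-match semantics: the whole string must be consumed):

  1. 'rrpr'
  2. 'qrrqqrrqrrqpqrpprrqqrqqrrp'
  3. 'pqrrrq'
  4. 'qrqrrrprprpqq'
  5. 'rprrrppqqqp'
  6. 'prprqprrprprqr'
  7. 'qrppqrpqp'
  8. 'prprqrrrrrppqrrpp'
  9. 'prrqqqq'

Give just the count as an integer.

1 → no match
2 → no match
3 → no match
4 → match
5 → no match
6 → match
7 → no match
8 → match
9 → no match
Total matched: 3

3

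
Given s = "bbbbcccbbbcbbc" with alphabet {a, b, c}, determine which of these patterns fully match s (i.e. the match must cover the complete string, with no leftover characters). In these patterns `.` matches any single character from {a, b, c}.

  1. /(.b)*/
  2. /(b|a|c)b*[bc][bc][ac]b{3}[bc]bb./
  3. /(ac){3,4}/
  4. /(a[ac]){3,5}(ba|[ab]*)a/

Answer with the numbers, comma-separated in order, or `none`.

1 → no match
2 → match
3 → no match — must start with "ac"
4 → no match — must start with "a"

2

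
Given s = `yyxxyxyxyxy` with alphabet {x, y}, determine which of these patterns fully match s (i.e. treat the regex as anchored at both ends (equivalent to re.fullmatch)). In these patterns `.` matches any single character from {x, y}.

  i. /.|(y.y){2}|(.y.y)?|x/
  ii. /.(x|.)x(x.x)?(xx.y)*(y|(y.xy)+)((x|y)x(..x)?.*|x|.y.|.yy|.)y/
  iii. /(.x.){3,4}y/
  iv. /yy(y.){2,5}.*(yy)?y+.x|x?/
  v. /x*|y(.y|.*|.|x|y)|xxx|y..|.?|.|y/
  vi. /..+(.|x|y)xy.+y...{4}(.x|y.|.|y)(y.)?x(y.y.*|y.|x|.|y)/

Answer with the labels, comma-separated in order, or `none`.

i → no match
ii → match
iii → no match
iv → no match
v → match
vi → no match

ii, v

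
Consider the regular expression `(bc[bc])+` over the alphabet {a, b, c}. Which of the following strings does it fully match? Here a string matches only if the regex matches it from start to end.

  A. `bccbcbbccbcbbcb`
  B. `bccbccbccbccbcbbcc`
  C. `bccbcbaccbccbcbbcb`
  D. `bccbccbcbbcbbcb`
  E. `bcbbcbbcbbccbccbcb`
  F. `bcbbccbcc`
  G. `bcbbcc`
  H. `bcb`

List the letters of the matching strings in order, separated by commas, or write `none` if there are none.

A, B, D, E, F, G, H

A → match
B → match
C → no match
D → match
E → match
F → match
G → match
H → match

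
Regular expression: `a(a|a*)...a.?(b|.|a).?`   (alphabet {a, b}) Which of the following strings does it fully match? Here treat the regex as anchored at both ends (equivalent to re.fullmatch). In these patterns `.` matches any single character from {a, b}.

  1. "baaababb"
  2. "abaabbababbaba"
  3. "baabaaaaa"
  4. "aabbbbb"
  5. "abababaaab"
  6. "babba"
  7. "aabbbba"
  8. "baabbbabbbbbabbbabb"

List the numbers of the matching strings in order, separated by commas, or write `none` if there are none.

1 → no match — must start with "a"
2 → no match
3 → no match — must start with "a"
4 → no match
5 → no match
6 → no match — must start with "a"
7 → no match
8 → no match — must start with "a"

none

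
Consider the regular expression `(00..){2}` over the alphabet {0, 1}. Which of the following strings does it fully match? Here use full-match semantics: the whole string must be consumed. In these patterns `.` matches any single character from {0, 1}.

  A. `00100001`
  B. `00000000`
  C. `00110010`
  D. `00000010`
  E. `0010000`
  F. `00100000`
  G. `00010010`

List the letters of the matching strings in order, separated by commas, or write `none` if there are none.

A, B, C, D, F, G

A. `00100001` → match
B. `00000000` → match
C. `00110010` → match
D. `00000010` → match
E. `0010000` → no match
F. `00100000` → match
G. `00010010` → match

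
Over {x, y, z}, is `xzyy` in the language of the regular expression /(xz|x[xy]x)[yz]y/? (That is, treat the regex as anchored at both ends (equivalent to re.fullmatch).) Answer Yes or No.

Yes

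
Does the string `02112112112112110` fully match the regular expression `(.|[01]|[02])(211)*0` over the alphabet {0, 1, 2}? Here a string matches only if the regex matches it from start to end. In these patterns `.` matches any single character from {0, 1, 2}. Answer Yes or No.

Yes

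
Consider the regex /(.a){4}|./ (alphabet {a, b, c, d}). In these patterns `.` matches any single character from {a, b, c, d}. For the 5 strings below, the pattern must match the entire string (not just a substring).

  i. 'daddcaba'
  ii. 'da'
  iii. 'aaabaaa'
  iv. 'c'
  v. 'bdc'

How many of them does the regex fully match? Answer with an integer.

1

i → no match
ii → no match
iii → no match
iv → match
v → no match
Total matched: 1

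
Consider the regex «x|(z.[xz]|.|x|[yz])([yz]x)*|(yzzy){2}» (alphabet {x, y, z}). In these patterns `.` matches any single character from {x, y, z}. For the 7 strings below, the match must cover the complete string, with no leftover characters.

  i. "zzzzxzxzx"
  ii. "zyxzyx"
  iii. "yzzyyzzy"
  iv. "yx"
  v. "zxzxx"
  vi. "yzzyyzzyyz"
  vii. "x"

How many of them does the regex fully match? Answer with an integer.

i → match
ii → no match
iii → match
iv → no match
v → no match
vi → no match
vii → match
Total matched: 3

3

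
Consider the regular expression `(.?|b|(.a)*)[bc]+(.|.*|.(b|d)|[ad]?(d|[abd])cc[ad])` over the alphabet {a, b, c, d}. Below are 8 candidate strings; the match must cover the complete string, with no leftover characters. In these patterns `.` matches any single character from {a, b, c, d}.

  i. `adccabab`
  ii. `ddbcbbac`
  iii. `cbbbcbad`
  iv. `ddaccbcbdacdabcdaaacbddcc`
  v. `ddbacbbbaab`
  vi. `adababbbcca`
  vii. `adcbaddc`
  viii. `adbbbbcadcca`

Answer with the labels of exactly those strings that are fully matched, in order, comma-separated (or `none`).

iii

i → no match
ii → no match
iii → match
iv → no match
v → no match
vi → no match
vii → no match
viii → no match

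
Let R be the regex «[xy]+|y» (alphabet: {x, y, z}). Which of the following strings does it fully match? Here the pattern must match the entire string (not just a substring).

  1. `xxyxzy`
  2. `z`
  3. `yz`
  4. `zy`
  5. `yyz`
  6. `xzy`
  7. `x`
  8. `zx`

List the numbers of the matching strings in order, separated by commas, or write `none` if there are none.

1 → no match
2 → no match
3 → no match
4 → no match
5 → no match
6 → no match
7 → match
8 → no match

7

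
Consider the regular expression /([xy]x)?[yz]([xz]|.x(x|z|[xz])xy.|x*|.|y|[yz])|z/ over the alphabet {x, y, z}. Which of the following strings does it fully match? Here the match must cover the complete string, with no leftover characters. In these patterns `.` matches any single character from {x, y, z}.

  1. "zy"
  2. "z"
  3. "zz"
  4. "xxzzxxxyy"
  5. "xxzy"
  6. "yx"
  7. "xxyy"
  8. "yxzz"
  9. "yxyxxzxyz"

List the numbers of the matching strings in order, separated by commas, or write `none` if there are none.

1 → match
2 → match
3 → match
4 → match
5 → match
6 → match
7 → match
8 → match
9 → match

1, 2, 3, 4, 5, 6, 7, 8, 9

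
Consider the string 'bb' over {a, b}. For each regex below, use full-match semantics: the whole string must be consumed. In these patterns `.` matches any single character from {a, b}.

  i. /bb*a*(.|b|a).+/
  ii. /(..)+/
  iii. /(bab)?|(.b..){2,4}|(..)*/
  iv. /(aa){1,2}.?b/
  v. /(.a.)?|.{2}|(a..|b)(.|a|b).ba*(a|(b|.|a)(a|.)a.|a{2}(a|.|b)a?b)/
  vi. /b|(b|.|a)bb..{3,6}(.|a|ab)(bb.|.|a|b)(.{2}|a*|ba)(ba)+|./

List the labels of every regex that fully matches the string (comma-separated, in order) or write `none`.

ii, iii, v

i → no match
ii → match
iii → match
iv → no match — must start with 'aa'
v → match
vi → no match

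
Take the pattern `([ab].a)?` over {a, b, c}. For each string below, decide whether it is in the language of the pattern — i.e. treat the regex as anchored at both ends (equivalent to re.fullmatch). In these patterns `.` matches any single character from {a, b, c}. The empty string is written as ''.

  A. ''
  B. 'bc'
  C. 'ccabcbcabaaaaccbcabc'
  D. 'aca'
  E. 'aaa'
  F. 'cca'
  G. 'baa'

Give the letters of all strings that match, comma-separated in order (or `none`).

A, D, E, G

A → match
B → no match
C → no match
D → match
E → match
F → no match
G → match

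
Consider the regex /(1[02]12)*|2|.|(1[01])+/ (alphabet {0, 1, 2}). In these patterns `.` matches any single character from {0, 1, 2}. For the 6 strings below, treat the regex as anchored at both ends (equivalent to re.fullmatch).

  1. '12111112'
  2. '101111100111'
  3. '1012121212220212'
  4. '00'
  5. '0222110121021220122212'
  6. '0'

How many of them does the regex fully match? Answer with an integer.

1. '12111112' → no match
2. '101111100111' → no match
3 → no match
4. '00' → no match
5 → no match
6. '0' → match
Total matched: 1

1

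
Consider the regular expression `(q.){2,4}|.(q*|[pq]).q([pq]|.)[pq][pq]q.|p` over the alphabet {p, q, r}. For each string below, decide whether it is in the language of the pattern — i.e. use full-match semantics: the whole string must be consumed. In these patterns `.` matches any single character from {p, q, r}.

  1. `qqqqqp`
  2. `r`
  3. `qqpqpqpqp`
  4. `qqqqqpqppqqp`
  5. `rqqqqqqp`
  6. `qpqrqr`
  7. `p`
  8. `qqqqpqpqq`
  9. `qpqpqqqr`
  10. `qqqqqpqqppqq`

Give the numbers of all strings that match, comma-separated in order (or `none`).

1 → match
2 → no match
3 → match
4 → match
5 → match
6 → match
7 → match
8 → match
9 → match
10 → match

1, 3, 4, 5, 6, 7, 8, 9, 10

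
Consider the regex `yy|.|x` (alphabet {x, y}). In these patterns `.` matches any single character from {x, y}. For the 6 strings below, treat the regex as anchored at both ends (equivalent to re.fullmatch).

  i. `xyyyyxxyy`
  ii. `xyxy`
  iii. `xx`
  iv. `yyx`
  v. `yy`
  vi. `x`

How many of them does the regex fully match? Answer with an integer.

i → no match
ii → no match
iii → no match
iv → no match
v → match
vi → match
Total matched: 2

2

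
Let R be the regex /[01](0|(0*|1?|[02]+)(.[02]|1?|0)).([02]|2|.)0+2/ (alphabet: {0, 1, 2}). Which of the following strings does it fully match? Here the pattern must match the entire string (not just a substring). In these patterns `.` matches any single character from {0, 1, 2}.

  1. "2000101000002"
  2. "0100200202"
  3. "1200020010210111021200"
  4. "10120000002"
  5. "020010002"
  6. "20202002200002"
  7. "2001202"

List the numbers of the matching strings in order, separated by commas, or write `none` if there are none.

1 → no match
2 → no match
3 → no match — must end with "02"
4 → match
5 → match
6 → no match
7 → no match

4, 5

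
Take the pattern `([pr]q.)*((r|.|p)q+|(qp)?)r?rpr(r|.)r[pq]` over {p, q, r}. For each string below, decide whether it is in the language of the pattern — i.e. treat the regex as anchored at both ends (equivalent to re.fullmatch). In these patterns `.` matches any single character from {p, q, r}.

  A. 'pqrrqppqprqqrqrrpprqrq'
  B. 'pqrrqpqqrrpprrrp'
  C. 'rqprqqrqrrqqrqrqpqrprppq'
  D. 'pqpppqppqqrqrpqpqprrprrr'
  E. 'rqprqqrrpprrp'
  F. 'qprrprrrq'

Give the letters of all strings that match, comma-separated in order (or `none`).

F

A → no match
B → no match
C → no match
D → no match
E → no match
F → match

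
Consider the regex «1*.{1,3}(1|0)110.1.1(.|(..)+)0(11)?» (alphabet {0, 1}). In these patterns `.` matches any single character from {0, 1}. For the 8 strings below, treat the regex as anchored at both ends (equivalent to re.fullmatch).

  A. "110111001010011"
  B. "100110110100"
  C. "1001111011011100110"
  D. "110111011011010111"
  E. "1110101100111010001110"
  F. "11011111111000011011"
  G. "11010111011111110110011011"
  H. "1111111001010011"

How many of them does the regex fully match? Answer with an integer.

A → match
B → match
C → match
D → no match
E → match
F → no match
G → match
H → match
Total matched: 6

6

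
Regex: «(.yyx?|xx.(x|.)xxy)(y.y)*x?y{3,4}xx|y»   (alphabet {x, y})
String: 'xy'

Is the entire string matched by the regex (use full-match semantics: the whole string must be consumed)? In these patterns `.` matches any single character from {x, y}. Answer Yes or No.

No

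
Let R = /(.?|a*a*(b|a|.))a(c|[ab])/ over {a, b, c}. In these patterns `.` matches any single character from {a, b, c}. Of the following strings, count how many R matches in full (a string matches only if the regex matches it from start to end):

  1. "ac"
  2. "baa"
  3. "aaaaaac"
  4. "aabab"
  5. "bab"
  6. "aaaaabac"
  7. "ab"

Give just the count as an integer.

1 → match
2 → match
3 → match
4 → match
5 → match
6 → match
7 → match
Total matched: 7

7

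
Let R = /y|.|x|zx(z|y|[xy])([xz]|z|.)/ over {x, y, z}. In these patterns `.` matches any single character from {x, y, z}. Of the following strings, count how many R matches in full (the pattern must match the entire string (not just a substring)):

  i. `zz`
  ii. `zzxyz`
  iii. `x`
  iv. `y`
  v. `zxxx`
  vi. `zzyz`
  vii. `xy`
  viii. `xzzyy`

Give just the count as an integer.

3

i. `zz` → no match
ii. `zzxyz` → no match
iii. `x` → match
iv. `y` → match
v. `zxxx` → match
vi. `zzyz` → no match
vii. `xy` → no match
viii. `xzzyy` → no match
Total matched: 3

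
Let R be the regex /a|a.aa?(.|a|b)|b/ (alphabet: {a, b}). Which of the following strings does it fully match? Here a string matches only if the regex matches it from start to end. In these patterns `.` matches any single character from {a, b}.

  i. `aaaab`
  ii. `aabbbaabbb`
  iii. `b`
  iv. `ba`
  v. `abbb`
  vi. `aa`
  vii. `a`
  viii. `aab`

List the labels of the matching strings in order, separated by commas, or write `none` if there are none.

i, iii, vii

i. `aaaab` → match
ii. `aabbbaabbb` → no match
iii. `b` → match
iv. `ba` → no match
v. `abbb` → no match
vi. `aa` → no match
vii. `a` → match
viii. `aab` → no match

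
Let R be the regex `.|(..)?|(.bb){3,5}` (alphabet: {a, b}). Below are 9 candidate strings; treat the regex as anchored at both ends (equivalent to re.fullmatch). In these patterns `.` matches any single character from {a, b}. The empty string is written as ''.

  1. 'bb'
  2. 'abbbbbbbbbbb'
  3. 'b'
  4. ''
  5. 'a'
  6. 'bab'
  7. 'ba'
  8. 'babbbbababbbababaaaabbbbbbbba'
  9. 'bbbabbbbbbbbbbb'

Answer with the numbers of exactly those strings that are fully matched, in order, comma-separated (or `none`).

1. 'bb' → match
2. 'abbbbbbbbbbb' → match
3. 'b' → match
4. '' → match
5. 'a' → match
6. 'bab' → no match
7. 'ba' → match
8 → no match
9 → match

1, 2, 3, 4, 5, 7, 9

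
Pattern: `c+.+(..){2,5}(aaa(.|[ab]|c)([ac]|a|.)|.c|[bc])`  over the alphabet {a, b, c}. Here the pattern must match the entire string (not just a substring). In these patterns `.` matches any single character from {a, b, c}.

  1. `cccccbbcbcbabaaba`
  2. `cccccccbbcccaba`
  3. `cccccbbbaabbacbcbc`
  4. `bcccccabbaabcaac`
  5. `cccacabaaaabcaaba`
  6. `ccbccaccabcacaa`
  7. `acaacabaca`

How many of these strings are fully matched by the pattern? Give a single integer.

1 → no match
2 → no match
3 → match
4 → no match — must start with `c`
5 → no match
6 → no match
7 → no match — must start with `c`
Total matched: 1

1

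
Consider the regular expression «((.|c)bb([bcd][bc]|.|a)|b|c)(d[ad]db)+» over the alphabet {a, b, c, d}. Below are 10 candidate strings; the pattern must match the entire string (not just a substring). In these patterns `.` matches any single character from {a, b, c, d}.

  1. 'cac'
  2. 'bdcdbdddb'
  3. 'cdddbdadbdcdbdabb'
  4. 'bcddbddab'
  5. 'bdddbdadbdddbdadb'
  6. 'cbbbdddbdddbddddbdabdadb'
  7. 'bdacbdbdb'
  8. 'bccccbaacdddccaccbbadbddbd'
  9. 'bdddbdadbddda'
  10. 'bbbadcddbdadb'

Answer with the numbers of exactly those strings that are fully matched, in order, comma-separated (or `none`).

5

1 → no match — must end with 'db'
2 → no match
3 → no match — must end with 'db'
4 → no match — must end with 'db'
5 → match
6 → no match
7 → no match
8 → no match — must end with 'db'
9 → no match — must end with 'db'
10 → no match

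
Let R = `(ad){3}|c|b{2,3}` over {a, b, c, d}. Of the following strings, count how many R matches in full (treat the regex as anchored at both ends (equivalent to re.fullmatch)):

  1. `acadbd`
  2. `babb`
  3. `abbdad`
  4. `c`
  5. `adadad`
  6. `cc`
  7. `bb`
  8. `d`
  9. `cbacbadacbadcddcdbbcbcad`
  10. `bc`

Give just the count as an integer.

1 → no match
2 → no match
3 → no match
4 → match
5 → match
6 → no match
7 → match
8 → no match
9 → no match
10 → no match
Total matched: 3

3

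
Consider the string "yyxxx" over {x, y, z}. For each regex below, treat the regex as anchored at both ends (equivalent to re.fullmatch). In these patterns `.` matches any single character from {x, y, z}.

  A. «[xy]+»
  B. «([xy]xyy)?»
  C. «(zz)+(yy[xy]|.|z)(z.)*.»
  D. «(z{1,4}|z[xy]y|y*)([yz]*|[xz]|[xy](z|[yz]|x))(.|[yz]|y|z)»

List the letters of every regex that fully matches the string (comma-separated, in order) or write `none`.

A → match
B → no match
C → no match — must start with "zz"
D → match

A, D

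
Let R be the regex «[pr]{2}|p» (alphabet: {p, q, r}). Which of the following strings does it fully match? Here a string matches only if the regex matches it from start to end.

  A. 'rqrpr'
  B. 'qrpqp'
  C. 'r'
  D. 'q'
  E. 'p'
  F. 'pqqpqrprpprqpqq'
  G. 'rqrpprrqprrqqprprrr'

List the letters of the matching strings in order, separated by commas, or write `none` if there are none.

A → no match
B → no match
C → no match
D → no match
E → match
F → no match
G → no match

E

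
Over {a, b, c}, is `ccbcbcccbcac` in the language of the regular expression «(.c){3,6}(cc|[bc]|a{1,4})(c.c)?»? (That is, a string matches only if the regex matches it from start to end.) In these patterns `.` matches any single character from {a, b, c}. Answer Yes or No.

Yes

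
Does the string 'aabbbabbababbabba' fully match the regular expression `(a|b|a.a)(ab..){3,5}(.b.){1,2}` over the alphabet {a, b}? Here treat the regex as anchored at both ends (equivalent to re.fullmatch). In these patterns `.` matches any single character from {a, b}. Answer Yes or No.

No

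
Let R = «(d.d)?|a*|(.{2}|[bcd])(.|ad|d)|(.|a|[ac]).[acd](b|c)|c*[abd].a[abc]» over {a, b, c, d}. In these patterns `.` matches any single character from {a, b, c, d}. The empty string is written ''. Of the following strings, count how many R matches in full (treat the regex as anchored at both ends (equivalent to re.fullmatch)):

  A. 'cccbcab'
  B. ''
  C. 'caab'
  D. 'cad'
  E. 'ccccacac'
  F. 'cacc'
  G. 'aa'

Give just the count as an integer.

A → match
B → match
C → match
D → match
E → match
F → match
G → match
Total matched: 7

7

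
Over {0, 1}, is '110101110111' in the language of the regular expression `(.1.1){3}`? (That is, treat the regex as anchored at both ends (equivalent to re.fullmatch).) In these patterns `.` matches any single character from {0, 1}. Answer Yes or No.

Yes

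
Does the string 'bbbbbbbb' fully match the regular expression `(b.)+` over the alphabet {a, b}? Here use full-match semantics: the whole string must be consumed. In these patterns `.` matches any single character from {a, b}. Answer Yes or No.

Yes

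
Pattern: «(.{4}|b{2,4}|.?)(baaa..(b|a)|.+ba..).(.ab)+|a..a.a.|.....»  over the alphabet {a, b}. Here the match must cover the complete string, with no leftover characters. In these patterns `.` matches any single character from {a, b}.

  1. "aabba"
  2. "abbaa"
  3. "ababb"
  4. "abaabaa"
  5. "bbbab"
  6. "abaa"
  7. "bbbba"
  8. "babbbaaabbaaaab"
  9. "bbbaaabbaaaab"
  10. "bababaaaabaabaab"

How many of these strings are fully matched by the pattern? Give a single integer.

9

1. "aabba" → match
2. "abbaa" → match
3. "ababb" → match
4. "abaabaa" → match
5. "bbbab" → match
6. "abaa" → no match
7. "bbbba" → match
8 → match
9 → match
10 → match
Total matched: 9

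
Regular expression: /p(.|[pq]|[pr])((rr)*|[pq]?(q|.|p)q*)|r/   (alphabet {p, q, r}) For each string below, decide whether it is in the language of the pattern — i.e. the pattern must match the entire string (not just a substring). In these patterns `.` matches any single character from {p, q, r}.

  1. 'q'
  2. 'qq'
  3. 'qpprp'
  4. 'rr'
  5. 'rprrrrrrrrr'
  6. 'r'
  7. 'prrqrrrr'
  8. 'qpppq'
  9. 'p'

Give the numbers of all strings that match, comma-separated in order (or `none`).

6

1 → no match
2 → no match
3 → no match
4 → no match
5 → no match
6 → match
7 → no match
8 → no match
9 → no match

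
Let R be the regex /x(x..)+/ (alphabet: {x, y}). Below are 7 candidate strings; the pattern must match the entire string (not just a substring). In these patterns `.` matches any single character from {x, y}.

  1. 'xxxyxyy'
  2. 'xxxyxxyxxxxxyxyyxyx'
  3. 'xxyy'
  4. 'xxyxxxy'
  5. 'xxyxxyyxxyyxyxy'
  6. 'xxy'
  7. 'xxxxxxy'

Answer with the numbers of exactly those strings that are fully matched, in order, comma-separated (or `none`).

1, 2, 3, 4, 7

1 → match
2 → match
3 → match
4 → match
5 → no match
6 → no match
7 → match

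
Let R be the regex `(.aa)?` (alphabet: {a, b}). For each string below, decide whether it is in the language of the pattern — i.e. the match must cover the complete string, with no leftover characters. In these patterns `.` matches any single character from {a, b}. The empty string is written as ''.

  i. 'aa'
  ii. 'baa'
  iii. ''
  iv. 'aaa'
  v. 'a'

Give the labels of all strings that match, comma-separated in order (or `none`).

ii, iii, iv

i → no match
ii → match
iii → match
iv → match
v → no match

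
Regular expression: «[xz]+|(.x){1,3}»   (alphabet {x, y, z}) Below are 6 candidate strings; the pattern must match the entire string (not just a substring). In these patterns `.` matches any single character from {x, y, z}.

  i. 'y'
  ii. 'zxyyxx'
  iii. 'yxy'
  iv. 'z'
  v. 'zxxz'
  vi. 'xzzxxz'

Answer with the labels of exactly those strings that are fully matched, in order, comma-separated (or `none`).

iv, v, vi

i. 'y' → no match
ii. 'zxyyxx' → no match
iii. 'yxy' → no match
iv. 'z' → match
v. 'zxxz' → match
vi. 'xzzxxz' → match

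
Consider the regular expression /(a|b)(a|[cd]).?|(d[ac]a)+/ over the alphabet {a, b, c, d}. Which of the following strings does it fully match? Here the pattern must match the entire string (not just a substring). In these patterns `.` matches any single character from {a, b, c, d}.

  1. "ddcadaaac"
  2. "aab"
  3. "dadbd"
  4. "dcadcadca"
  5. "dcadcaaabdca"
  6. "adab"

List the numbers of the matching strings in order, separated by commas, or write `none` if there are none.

1 → no match
2 → match
3 → no match
4 → match
5 → no match
6 → no match

2, 4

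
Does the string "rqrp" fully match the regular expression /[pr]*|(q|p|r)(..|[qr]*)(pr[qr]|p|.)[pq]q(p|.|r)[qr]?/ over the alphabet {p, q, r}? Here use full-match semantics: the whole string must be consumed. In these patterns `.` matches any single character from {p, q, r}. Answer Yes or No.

No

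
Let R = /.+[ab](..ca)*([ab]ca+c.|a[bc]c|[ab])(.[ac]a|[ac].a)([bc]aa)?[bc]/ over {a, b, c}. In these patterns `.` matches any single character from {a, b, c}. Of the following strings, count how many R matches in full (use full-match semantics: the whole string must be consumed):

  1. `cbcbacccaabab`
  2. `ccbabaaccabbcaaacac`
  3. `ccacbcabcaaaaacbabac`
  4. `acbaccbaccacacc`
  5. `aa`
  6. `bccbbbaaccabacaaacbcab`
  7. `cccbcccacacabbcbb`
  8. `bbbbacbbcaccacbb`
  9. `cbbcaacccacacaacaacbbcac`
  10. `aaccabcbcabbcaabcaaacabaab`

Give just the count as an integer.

4

1 → no match
2 → match
3 → match
4 → no match
5 → no match
6 → no match
7 → no match
8 → no match
9 → match
10 → match
Total matched: 4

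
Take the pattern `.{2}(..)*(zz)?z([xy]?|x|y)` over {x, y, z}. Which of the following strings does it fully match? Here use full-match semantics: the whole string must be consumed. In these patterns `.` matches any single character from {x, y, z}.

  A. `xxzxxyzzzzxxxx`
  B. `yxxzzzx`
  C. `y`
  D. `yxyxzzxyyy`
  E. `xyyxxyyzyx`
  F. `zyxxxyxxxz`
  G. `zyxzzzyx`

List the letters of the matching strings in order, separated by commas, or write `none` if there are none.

none

A → no match
B → no match
C → no match
D → no match
E → no match
F → no match
G → no match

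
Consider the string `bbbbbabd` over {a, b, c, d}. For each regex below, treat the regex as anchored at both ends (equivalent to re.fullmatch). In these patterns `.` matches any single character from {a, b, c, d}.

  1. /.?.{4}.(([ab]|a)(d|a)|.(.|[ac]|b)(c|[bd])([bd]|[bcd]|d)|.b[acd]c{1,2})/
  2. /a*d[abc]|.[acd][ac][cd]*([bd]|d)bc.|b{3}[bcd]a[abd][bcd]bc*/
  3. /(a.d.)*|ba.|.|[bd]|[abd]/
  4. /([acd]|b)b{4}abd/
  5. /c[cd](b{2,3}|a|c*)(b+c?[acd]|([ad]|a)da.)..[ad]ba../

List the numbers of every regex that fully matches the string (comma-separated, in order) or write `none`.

1 → match
2 → no match
3 → no match
4 → match
5 → no match — must start with `c`

1, 4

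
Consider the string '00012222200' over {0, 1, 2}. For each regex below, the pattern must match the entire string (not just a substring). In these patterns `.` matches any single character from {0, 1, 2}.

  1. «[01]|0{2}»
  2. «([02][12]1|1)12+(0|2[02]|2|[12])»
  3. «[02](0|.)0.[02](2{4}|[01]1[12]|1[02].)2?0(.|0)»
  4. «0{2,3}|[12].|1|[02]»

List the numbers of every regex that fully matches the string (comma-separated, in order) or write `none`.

3

1 → no match
2 → no match
3 → match
4 → no match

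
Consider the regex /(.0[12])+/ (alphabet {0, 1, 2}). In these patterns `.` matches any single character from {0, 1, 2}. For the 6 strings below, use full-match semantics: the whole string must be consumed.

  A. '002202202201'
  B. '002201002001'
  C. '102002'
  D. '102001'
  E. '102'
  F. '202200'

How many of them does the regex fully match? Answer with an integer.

A → match
B → match
C → match
D → match
E → match
F → no match
Total matched: 5

5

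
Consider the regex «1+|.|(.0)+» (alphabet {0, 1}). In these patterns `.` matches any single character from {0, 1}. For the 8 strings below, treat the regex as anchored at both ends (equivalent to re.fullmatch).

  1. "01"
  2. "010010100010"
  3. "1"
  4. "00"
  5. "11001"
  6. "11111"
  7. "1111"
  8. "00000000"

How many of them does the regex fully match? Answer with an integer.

1 → no match
2 → no match
3 → match
4 → match
5 → no match
6 → match
7 → match
8 → match
Total matched: 5

5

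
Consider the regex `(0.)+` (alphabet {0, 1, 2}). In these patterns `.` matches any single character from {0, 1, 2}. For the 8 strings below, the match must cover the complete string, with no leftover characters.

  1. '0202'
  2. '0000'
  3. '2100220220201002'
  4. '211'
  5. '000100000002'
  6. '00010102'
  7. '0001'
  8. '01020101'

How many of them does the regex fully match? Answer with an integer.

1. '0202' → match
2. '0000' → match
3 → no match — must start with '0'
4. '211' → no match — must start with '0'
5. '000100000002' → match
6. '00010102' → match
7. '0001' → match
8. '01020101' → match
Total matched: 6

6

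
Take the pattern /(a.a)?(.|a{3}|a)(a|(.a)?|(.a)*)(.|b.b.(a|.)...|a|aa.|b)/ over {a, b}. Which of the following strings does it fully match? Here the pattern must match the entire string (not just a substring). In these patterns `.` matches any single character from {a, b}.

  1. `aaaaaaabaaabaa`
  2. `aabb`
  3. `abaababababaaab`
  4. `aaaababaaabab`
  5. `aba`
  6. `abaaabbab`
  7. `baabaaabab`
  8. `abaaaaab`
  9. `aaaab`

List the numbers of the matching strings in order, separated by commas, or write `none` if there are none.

1 → match
2 → no match
3 → match
4 → match
5 → no match
6 → no match
7 → match
8 → match
9 → match

1, 3, 4, 7, 8, 9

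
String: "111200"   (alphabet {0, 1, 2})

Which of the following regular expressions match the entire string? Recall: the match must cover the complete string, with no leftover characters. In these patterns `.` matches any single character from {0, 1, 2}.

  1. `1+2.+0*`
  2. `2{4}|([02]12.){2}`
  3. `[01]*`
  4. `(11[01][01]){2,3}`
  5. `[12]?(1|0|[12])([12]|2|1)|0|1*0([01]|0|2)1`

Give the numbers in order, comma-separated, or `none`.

1

1 → match
2 → no match
3 → no match
4 → no match
5 → no match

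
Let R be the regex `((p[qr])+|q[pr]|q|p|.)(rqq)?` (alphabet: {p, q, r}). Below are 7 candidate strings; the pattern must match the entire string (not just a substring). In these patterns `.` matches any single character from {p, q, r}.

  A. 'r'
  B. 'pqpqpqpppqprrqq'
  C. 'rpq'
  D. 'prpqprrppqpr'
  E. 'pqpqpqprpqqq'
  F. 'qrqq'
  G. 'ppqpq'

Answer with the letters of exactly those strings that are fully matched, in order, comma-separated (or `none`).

A, F

A → match
B → no match
C → no match
D → no match
E → no match
F → match
G → no match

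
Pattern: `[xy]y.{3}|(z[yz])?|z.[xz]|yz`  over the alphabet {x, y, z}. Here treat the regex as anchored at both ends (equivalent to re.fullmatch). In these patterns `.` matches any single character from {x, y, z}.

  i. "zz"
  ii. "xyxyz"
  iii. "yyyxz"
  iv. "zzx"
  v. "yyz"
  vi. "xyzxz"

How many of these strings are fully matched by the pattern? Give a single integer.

i → match
ii → match
iii → match
iv → match
v → no match
vi → match
Total matched: 5

5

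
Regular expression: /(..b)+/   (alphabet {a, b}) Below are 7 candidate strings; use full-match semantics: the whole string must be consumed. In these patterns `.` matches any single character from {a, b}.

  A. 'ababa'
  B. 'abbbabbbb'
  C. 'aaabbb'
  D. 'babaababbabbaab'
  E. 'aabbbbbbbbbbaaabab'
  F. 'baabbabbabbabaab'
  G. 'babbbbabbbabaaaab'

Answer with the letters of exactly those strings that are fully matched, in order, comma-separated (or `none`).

B, D

A → no match — must end with 'b'
B → match
C → no match
D → match
E → no match
F → no match
G → no match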